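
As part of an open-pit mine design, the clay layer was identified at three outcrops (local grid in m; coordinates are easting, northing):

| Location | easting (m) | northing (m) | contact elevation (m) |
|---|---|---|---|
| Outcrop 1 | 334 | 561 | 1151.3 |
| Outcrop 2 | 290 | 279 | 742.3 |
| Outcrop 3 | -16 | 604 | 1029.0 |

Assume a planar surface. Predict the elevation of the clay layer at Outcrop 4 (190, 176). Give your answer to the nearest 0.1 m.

Two edge vectors: Outcrop 1→Outcrop 2 = (-44, -282, -409), Outcrop 1→Outcrop 3 = (-350, 43, -122.3).
Normal n = (Outcrop 1→Outcrop 2) × (Outcrop 1→Outcrop 3) = (52075.6, 137768.8, -100592).
So ∂z/∂easting = −n_x/n_z = 0.51769 and ∂z/∂northing = −n_y/n_z = 1.36958.
Intercept c from Outcrop 1: 1151.3 − 172.91 − 768.33 = 210.06.
At (190, 176): z = 98.4 + 241.0 + 210.06 = 549.5 m.

549.5 m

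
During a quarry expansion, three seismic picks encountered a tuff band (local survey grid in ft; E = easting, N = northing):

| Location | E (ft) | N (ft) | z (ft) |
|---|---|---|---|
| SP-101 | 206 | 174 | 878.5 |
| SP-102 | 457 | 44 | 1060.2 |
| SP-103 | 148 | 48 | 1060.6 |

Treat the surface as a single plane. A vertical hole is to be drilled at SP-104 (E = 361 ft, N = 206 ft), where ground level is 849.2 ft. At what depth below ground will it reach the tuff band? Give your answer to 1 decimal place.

Let the plane be z = a·E + b·N + c.
SP-102−SP-101: 251a − 130b = 181.7;  SP-103−SP-101: −58a − 126b = 182.1.
Solving gives a = −0.01988, b = −1.43608.
Then c = 878.5 − a·206 − b·174 = 1132.47.
At (361, 206): z_contact = −7.18 − 295.83 + 1132.47 = 829.46 ft.
Depth below ground = 849.2 − 829.46 = 19.7 ft.

19.7 ft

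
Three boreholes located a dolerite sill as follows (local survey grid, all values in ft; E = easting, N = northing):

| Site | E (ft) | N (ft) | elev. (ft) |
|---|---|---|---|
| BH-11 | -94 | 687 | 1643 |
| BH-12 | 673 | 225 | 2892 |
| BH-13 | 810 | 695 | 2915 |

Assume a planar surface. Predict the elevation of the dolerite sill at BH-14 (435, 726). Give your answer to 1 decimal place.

Let the plane be z = a·E + b·N + c.
BH-12−BH-11: 767a − 462b = 1249;  BH-13−BH-11: 904a + 8b = 1272.
Solving gives a = 1.41028, b = −0.36215.
Then c = 1643 − a·-94 − b·687 = 2024.36.
At (435, 726): z = 613.5 − 262.9 + 2024.36 = 2374.9 ft.

2374.9 ft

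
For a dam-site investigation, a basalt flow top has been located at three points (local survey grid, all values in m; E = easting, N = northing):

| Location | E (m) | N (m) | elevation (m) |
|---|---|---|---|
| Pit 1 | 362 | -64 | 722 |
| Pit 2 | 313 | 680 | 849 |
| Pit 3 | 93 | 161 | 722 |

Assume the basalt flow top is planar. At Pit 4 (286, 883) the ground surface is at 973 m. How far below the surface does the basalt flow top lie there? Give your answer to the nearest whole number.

91 m

Two edge vectors: Pit 1→Pit 2 = (-49, 744, 127), Pit 1→Pit 3 = (-269, 225, 0).
Normal n = (Pit 1→Pit 2) × (Pit 1→Pit 3) = (-28575, -34163, 189111).
So ∂z/∂E = −n_x/n_z = 0.15110 and ∂z/∂N = −n_y/n_z = 0.18065.
Intercept c from Pit 1: 722 − 54.70 + 11.56 = 678.86.
At (286, 883): z_contact = 43.2 + 159.5 + 678.86 = 881.6 m.
Depth below ground = 973 − 881.6 = 91 m.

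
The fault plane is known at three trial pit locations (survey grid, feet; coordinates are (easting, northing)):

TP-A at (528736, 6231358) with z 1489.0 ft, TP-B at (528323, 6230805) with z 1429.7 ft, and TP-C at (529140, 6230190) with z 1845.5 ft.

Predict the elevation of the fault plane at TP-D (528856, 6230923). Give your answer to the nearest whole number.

1610 ft

Let the plane be z = a·E + b·N + c.
TP-B−TP-A: −413a − 553b = −59.3;  TP-C−TP-A: 404a − 1168b = 356.5.
Solving gives a = 0.37745595, b = −0.17466421.
Then c = 1489 − a·528736 − b·6231358 = 890309.67.
At (528856, 6230923): z = 199619.8 − 1088319.2 + 890309.67 = 1610.3 ft.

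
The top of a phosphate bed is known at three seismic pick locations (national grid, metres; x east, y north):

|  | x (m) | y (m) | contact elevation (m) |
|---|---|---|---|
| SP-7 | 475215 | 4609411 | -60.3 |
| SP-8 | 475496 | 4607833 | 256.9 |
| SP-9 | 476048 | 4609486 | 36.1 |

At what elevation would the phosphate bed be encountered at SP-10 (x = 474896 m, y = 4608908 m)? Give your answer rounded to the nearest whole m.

-13 m

Two edge vectors: SP-7→SP-8 = (281, -1578, 317.2), SP-7→SP-9 = (833, 75, 96.4).
Normal n = (SP-7→SP-8) × (SP-7→SP-9) = (-175909.2, 237139.2, 1335549).
So ∂z/∂x = −n_x/n_z = 0.13171303 and ∂z/∂y = −n_y/n_z = −0.17755934.
Intercept c from SP-7: -60.3 − 62592.01 + 818443.98 = 755791.67.
At (474896, 4608908): z = 62550.0 − 818354.7 + 755791.67 = -13.0 m.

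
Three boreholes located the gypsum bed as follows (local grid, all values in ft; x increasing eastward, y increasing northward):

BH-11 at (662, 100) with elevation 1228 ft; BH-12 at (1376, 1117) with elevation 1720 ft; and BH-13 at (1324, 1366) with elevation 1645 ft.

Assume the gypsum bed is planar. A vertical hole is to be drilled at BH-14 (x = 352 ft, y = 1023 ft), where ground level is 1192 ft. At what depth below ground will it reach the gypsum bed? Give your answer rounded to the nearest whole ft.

343 ft

Let the plane be z = a·x + b·y + c.
BH-12−BH-11: 714a + 1017b = 492;  BH-13−BH-11: 662a + 1266b = 417.
Solving gives a = 0.86176, b = −0.12124.
Then c = 1228 − a·662 − b·100 = 669.64.
At (352, 1023): z_contact = 303.3 − 124.0 + 669.64 = 849.0 ft.
Depth below ground = 1192 − 849.0 = 343 ft.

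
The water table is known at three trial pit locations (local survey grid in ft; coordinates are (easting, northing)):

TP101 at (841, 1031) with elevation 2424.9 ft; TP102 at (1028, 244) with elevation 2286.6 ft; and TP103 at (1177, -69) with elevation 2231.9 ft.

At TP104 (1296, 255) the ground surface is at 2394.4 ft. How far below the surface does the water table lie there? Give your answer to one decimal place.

104.8 ft

Two edge vectors: TP101→TP102 = (187, -787, -138.3), TP101→TP103 = (336, -1100, -193).
Normal n = (TP101→TP102) × (TP101→TP103) = (-239, -10377.8, 58732).
So ∂z/∂E = −n_x/n_z = 0.004069 and ∂z/∂N = −n_y/n_z = 0.176698.
Intercept c from TP101: 2424.9 − 3.42 − 182.18 = 2239.30.
At (1296, 255): z_contact = 5.27 + 45.06 + 2239.30 = 2289.63 ft.
Depth below ground = 2394.4 − 2289.63 = 104.8 ft.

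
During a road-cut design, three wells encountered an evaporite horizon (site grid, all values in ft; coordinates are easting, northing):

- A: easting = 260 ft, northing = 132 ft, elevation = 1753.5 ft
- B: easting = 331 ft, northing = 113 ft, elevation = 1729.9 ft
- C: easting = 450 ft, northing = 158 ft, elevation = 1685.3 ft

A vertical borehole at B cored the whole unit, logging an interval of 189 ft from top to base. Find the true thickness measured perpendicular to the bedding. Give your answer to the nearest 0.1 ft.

Let the plane be z = a·easting + b·northing + c.
B−A: 71a − 19b = −23.6;  C−A: 190a + 26b = −68.2.
Solving gives a = −0.34996, b = −0.06565.
|∇z| = √(a²+b²) = 0.35607, so dip δ = arctan(0.35607) = 19.60°.
True thickness = vertical thickness × cos δ = 189 × cos 19.60° = 178.0 ft.

178.0 ft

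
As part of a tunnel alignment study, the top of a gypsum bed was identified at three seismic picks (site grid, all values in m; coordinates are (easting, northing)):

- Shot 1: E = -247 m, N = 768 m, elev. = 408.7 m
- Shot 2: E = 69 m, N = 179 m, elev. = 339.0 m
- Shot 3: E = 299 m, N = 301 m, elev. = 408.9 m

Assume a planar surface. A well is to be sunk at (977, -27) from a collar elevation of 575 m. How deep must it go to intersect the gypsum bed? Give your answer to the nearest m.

111 m

Two edge vectors: Shot 1→Shot 2 = (316, -589, -69.7), Shot 1→Shot 3 = (546, -467, 0.2).
Normal n = (Shot 1→Shot 2) × (Shot 1→Shot 3) = (-32667.7, -38119.4, 174022).
So ∂z/∂E = −n_x/n_z = 0.18772 and ∂z/∂N = −n_y/n_z = 0.21905.
Intercept c from Shot 1: 408.7 + 46.37 − 168.23 = 286.84.
At (977, -27): z_contact = 183.4 − 5.9 + 286.84 = 464.3 m.
Depth below ground = 575 − 464.3 = 111 m.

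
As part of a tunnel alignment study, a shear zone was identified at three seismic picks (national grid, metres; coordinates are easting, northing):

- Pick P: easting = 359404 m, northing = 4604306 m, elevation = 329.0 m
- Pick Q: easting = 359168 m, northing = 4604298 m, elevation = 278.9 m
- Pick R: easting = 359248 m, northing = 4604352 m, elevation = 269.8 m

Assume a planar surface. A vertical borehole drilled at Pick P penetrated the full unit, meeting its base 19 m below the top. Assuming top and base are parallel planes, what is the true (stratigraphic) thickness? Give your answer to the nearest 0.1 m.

16.6 m

Let the plane be z = a·easting + b·northing + c.
Pick Q−Pick P: −236a − 8b = −50.1;  Pick R−Pick P: −156a + 46b = −59.2.
Solving gives a = 0.22953, b = −0.50856.
|∇z| = √(a²+b²) = 0.55796, so dip δ = arctan(0.55796) = 29.16°.
True thickness = vertical thickness × cos δ = 19 × cos 29.16° = 16.6 m.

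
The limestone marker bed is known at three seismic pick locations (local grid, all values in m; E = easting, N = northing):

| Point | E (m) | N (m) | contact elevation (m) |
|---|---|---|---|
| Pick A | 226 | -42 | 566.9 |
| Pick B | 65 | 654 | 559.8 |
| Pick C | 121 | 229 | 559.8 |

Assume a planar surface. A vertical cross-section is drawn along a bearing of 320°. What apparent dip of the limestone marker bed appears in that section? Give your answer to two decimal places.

Two edge vectors: Pick A→Pick B = (-161, 696, -7.1), Pick A→Pick C = (-105, 271, -7.1).
Normal n = (Pick A→Pick B) × (Pick A→Pick C) = (-3017.5, -397.6, 29449).
So ∂z/∂E = −n_x/n_z = 0.10247 and ∂z/∂N = −n_y/n_z = 0.01350.
Unit vector along 320° is (sin 320°, cos 320°) = (-0.6428, 0.7660).
Slope in that direction = a·(-0.6428) + b·(0.7660) = −0.05552.
Apparent dip = arctan|0.05552| = 3.18° (true dip is 5.9°, so apparent ≤ true as expected).

3.18°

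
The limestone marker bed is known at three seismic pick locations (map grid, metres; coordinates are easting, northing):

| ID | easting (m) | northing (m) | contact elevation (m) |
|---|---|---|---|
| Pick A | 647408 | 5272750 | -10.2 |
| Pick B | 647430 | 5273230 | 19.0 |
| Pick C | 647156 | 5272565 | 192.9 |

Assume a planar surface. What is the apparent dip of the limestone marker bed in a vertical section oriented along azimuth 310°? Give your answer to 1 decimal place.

36.5°

Let the plane be z = a·easting + b·northing + c.
Pick B−Pick A: 22a + 480b = 29.2;  Pick C−Pick A: −252a − 185b = 203.1.
Solving gives a = −0.88023, b = 0.10118.
Unit vector along 310° is (sin 310°, cos 310°) = (-0.7660, 0.6428).
Slope in that direction = a·(-0.7660) + b·(0.6428) = 0.73933.
Apparent dip = arctan|0.73933| = 36.5° (true dip is 41.5°, so apparent ≤ true as expected).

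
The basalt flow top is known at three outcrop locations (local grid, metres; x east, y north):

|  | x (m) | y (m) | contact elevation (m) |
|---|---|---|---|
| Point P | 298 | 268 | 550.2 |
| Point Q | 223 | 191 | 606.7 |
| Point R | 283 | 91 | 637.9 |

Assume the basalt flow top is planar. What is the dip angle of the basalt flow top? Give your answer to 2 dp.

Let the plane be z = a·x + b·y + c.
Point Q−Point P: −75a − 77b = 56.5;  Point R−Point P: −15a − 177b = 87.7.
Solving gives a = −0.26795, b = −0.47277.
Gradient magnitude |∇z| = √(a² + b²) = √(0.07180 + 0.22351) = 0.54343.
True dip = arctan(0.54343) = 28.52°, dipping toward NNE (azimuth ≈ 030°).

28.52°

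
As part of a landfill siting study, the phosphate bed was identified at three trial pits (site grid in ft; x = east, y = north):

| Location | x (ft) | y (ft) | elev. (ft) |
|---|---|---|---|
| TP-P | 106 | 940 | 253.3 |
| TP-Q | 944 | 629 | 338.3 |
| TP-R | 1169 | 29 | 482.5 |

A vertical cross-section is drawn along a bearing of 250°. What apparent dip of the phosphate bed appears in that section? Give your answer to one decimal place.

3.8°

Two edge vectors: TP-P→TP-Q = (838, -311, 85), TP-P→TP-R = (1063, -911, 229.2).
Normal n = (TP-P→TP-Q) × (TP-P→TP-R) = (6153.8, -101714.6, -432825).
So ∂z/∂x = −n_x/n_z = 0.01422 and ∂z/∂y = −n_y/n_z = −0.23500.
Unit vector along 250° is (sin 250°, cos 250°) = (-0.9397, -0.3420).
Slope in that direction = a·(-0.9397) + b·(-0.3420) = 0.06701.
Apparent dip = arctan|0.06701| = 3.8° (true dip is 13.2°, so apparent ≤ true as expected).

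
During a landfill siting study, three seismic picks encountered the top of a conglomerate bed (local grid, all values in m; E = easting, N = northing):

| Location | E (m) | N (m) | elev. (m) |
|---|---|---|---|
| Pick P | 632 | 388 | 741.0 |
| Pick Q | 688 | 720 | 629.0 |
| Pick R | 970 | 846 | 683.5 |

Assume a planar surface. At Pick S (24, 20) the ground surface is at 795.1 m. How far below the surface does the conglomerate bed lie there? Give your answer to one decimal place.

Two edge vectors: Pick P→Pick Q = (56, 332, -112), Pick P→Pick R = (338, 458, -57.5).
Normal n = (Pick P→Pick Q) × (Pick P→Pick R) = (32206, -34636, -86568).
So ∂z/∂E = −n_x/n_z = 0.37203 and ∂z/∂N = −n_y/n_z = −0.40010.
Intercept c from Pick P: 741 − 235.12 + 155.24 = 661.12.
At (24, 20): z_contact = 8.93 − 8.00 + 661.12 = 662.04 m.
Depth below ground = 795.1 − 662.04 = 133.1 m.

133.1 m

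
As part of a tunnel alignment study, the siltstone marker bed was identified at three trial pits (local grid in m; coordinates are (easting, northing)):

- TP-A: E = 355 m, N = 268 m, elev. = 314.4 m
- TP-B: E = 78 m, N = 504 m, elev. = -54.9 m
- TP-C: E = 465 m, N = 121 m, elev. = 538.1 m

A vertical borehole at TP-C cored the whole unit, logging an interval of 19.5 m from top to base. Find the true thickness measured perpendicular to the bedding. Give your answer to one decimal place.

11.1 m

Two edge vectors: TP-A→TP-B = (-277, 236, -369.3), TP-A→TP-C = (110, -147, 223.7).
Normal n = (TP-A→TP-B) × (TP-A→TP-C) = (-1493.9, 21341.9, 14759).
So ∂z/∂E = −n_x/n_z = 0.10122 and ∂z/∂N = −n_y/n_z = −1.44603.
|∇z| = √(a²+b²) = 1.44956, so dip δ = arctan(1.44956) = 55.40°.
True thickness = vertical thickness × cos δ = 19.5 × cos 55.40° = 11.1 m.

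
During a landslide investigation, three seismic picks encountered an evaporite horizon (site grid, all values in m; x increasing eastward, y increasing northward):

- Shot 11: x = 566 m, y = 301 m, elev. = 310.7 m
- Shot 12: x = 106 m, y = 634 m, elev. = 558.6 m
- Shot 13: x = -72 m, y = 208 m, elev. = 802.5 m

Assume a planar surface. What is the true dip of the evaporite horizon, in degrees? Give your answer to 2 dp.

37.92°

Let the plane be z = a·x + b·y + c.
Shot 12−Shot 11: −460a + 333b = 247.9;  Shot 13−Shot 11: −638a − 93b = 491.8.
Solving gives a = −0.73197, b = −0.26669.
Gradient magnitude |∇z| = √(a² + b²) = √(0.53578 + 0.07112) = 0.77904.
True dip = arctan(0.77904) = 37.92°, dipping toward ENE (azimuth ≈ 070°).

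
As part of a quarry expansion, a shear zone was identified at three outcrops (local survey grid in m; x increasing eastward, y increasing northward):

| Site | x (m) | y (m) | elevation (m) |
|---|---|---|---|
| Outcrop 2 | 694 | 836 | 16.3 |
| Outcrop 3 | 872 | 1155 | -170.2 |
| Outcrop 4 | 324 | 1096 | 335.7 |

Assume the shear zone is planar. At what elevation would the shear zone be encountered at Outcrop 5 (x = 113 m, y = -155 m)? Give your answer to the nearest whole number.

Let the plane be z = a·x + b·y + c.
Outcrop 3−Outcrop 2: 178a + 319b = −186.5;  Outcrop 4−Outcrop 2: −370a + 260b = 319.4.
Solving gives a = −0.91521, b = −0.07396.
Then c = 16.3 − a·694 − b·836 = 713.29.
At (113, -155): z = −103.4 + 11.5 + 713.29 = 621.3 m.

621 m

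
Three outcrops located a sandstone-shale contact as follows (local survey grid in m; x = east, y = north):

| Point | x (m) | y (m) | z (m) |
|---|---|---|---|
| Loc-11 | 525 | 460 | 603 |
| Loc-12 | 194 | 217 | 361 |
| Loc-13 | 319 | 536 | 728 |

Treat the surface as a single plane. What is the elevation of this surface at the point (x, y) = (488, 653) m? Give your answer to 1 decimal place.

843.0 m

Let the plane be z = a·x + b·y + c.
Loc-12−Loc-11: −331a − 243b = −242;  Loc-13−Loc-11: −206a + 76b = 125.
Solving gives a = −0.15932, b = 1.21290.
Then c = 603 − a·525 − b·460 = 128.71.
At (488, 653): z = −77.7 + 792.0 + 128.71 = 843.0 m.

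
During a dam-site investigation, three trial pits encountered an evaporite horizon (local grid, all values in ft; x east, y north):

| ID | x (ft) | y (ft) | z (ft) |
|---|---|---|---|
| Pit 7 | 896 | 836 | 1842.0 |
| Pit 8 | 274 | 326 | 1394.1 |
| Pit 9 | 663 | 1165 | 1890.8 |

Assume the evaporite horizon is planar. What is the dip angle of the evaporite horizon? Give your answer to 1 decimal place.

Let the plane be z = a·x + b·y + c.
Pit 8−Pit 7: −622a − 510b = −447.9;  Pit 9−Pit 7: −233a + 329b = 48.8.
Solving gives a = 0.37862, b = 0.41647.
Gradient magnitude |∇z| = √(a² + b²) = √(0.14335 + 0.17345) = 0.56285.
True dip = arctan(0.56285) = 29.4°, dipping toward SW (azimuth ≈ 222°).

29.4°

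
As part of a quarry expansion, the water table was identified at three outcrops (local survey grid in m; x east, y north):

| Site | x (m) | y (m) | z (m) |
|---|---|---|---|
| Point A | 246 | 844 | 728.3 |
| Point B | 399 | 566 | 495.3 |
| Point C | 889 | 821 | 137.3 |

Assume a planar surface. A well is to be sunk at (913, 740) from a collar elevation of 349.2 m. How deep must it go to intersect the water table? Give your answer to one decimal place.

Two edge vectors: Point A→Point B = (153, -278, -233), Point A→Point C = (643, -23, -591).
Normal n = (Point A→Point B) × (Point A→Point C) = (158939, -59396, 175235).
So ∂z/∂x = −n_x/n_z = −0.90700 and ∂z/∂y = −n_y/n_z = 0.33895.
Intercept c from Point A: 728.3 + 223.12 − 286.07 = 665.35.
At (913, 740): z_contact = −828.10 + 250.82 + 665.35 = 88.08 m.
Depth below ground = 349.2 − 88.08 = 261.1 m.

261.1 m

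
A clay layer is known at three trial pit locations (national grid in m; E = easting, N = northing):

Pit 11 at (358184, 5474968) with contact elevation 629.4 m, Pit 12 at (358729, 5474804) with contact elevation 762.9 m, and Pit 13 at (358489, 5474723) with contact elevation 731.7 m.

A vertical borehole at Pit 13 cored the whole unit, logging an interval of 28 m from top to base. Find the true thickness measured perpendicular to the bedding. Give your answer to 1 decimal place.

Let the plane be z = a·E + b·N + c.
Pit 12−Pit 11: 545a − 164b = 133.5;  Pit 13−Pit 11: 305a − 245b = 102.3.
Solving gives a = 0.19077, b = −0.18006.
|∇z| = √(a²+b²) = 0.26233, so dip δ = arctan(0.26233) = 14.70°.
True thickness = vertical thickness × cos δ = 28 × cos 14.70° = 27.1 m.

27.1 m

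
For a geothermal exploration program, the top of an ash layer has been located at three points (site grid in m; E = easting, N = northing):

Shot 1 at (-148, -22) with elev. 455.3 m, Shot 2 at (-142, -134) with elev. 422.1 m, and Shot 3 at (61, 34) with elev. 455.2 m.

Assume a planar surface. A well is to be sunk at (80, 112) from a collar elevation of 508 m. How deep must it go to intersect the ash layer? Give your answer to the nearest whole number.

32 m

Let the plane be z = a·E + b·N + c.
Shot 2−Shot 1: 6a − 112b = −33.2;  Shot 3−Shot 1: 209a + 56b = −0.1.
Solving gives a = −0.07877, b = 0.29221.
Then c = 455.3 − a·-148 − b·-22 = 450.07.
At (80, 112): z_contact = −6.3 + 32.7 + 450.07 = 476.5 m.
Depth below ground = 508 − 476.5 = 32 m.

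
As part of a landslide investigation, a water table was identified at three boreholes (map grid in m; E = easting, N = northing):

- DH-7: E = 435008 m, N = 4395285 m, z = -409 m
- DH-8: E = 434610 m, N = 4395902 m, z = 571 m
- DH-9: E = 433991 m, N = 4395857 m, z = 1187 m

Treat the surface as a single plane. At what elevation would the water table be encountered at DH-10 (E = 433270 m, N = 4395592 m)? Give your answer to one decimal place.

1712.3 m

Two edge vectors: DH-7→DH-8 = (-398, 617, 980), DH-7→DH-9 = (-1017, 572, 1596).
Normal n = (DH-7→DH-8) × (DH-7→DH-9) = (424172, -361452, 399833).
So ∂z/∂E = −n_x/n_z = −1.060872914 and ∂z/∂N = −n_y/n_z = 0.904007423.
Intercept c from DH-7: -409 + 461488.20 − 3973370.27 = −3512291.06.
At (433270, 4395592): z = −459644.4 + 3973647.8 − 3512291.06 = 1712.3 m.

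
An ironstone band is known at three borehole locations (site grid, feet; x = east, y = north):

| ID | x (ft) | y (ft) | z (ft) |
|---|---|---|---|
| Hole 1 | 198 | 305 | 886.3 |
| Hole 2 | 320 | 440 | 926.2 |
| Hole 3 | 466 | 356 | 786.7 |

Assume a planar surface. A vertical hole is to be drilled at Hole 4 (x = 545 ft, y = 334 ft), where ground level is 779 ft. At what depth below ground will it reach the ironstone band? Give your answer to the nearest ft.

50 ft

Two edge vectors: Hole 1→Hole 2 = (122, 135, 39.9), Hole 1→Hole 3 = (268, 51, -99.6).
Normal n = (Hole 1→Hole 2) × (Hole 1→Hole 3) = (-15480.9, 22844.4, -29958).
So ∂z/∂x = −n_x/n_z = −0.51675 and ∂z/∂y = −n_y/n_z = 0.76255.
Intercept c from Hole 1: 886.3 + 102.32 − 232.58 = 756.04.
At (545, 334): z_contact = −281.6 + 254.7 + 756.04 = 729.1 ft.
Depth below ground = 779 − 729.1 = 50 ft.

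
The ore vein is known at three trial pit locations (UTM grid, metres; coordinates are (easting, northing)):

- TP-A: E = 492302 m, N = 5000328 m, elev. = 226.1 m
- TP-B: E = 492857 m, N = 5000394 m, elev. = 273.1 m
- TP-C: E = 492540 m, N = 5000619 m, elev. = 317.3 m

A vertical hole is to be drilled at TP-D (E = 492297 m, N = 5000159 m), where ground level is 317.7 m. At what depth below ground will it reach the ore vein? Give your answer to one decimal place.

137.6 m

Two edge vectors: TP-A→TP-B = (555, 66, 47), TP-A→TP-C = (238, 291, 91.2).
Normal n = (TP-A→TP-B) × (TP-A→TP-C) = (-7657.8, -39430, 145797).
So ∂z/∂E = −n_x/n_z = 0.052523714 and ∂z/∂N = −n_y/n_z = 0.270444522.
Intercept c from TP-A: 226.1 − 25857.53 − 1352311.32 = −1377942.75.
At (492297, 5000159): z_contact = 25857.27 + 1352265.61 − 1377942.75 = 180.13 m.
Depth below ground = 317.7 − 180.13 = 137.6 m.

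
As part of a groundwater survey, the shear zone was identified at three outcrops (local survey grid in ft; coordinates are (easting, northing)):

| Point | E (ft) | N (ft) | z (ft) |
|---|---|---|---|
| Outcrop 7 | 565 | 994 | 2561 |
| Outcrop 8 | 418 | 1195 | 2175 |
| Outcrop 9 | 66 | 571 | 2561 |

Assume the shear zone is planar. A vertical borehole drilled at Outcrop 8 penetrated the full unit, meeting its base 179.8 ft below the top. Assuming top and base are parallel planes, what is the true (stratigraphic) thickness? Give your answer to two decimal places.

97.29 ft

Let the plane be z = a·E + b·N + c.
Outcrop 8−Outcrop 7: −147a + 201b = −386;  Outcrop 9−Outcrop 7: −499a − 423b = 0.
Solving gives a = 1.00491, b = −1.18546.
|∇z| = √(a²+b²) = 1.55408, so dip δ = arctan(1.55408) = 57.24°.
True thickness = vertical thickness × cos δ = 179.8 × cos 57.24° = 97.29 ft.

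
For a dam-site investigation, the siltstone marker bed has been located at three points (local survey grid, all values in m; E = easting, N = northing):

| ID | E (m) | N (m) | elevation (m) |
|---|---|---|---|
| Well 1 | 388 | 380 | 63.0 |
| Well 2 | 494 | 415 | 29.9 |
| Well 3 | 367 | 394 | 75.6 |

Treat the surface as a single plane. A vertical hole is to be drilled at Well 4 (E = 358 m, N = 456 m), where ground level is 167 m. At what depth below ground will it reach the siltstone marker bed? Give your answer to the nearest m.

Two edge vectors: Well 1→Well 2 = (106, 35, -33.1), Well 1→Well 3 = (-21, 14, 12.6).
Normal n = (Well 1→Well 2) × (Well 1→Well 3) = (904.4, -640.5, 2219).
So ∂z/∂E = −n_x/n_z = −0.40757 and ∂z/∂N = −n_y/n_z = 0.28864.
Intercept c from Well 1: 63 + 158.14 − 109.68 = 111.45.
At (358, 456): z_contact = −145.9 + 131.6 + 111.45 = 97.2 m.
Depth below ground = 167 − 97.2 = 70 m.

70 m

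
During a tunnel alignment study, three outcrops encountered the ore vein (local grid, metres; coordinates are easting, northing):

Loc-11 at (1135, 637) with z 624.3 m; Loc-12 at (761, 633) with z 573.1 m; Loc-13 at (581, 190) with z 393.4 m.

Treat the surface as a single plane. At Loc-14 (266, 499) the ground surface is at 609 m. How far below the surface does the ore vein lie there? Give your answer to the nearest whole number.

Two edge vectors: Loc-11→Loc-12 = (-374, -4, -51.2), Loc-11→Loc-13 = (-554, -447, -230.9).
Normal n = (Loc-11→Loc-12) × (Loc-11→Loc-13) = (-21962.8, -57991.8, 164962).
So ∂z/∂easting = −n_x/n_z = 0.13314 and ∂z/∂northing = −n_y/n_z = 0.35155.
Intercept c from Loc-11: 624.3 − 151.11 − 223.94 = 249.25.
At (266, 499): z_contact = 35.4 + 175.4 + 249.25 = 460.1 m.
Depth below ground = 609 − 460.1 = 149 m.

149 m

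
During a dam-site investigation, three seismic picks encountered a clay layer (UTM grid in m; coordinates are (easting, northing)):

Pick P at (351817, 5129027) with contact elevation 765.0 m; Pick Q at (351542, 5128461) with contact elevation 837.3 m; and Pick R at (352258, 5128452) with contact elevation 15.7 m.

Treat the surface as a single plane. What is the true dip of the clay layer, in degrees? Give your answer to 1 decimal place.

Let the plane be z = a·E + b·N + c.
Pick Q−Pick P: −275a − 566b = 72.3;  Pick R−Pick P: 441a − 575b = −749.3.
Solving gives a = −1.14212, b = 0.42718.
Gradient magnitude |∇z| = √(a² + b²) = √(1.30443 + 0.18248) = 1.21939.
True dip = arctan(1.21939) = 50.6°, dipping toward ESE (azimuth ≈ 111°).

50.6°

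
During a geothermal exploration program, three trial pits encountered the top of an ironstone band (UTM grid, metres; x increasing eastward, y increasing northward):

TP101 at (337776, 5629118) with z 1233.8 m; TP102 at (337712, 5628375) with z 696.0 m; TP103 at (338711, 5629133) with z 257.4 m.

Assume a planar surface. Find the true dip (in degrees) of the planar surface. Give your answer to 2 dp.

Two edge vectors: TP101→TP102 = (-64, -743, -537.8), TP101→TP103 = (935, 15, -976.4).
Normal n = (TP101→TP102) × (TP101→TP103) = (733532.2, -565332.6, 693745).
So ∂z/∂x = −n_x/n_z = −1.05735 and ∂z/∂y = −n_y/n_z = 0.81490.
Gradient magnitude |∇z| = √(a² + b²) = √(1.11799 + 0.66406) = 1.33494.
True dip = arctan(1.33494) = 53.16°, dipping toward SE (azimuth ≈ 128°).

53.16°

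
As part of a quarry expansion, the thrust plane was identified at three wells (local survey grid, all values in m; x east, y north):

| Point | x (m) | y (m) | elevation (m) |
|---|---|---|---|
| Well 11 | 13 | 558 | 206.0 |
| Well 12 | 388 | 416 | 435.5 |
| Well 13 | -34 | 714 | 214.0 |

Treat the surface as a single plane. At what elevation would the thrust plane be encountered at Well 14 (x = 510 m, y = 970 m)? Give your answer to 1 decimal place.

669.8 m

Let the plane be z = a·x + b·y + c.
Well 12−Well 11: 375a − 142b = 229.5;  Well 13−Well 11: −47a + 156b = 8.
Solving gives a = 0.71273, b = 0.26602.
Then c = 206 − a·13 − b·558 = 48.30.
At (510, 970): z = 363.5 + 258.0 + 48.30 = 669.8 m.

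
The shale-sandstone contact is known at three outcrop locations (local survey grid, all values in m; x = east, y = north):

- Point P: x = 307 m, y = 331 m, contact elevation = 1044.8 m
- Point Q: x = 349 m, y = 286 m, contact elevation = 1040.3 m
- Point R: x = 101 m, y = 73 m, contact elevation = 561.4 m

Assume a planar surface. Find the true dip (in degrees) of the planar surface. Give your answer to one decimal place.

55.8°

Let the plane be z = a·x + b·y + c.
Point Q−Point P: 42a − 45b = −4.5;  Point R−Point P: −206a − 258b = −483.4.
Solving gives a = 1.02417, b = 1.05589.
Gradient magnitude |∇z| = √(a² + b²) = √(1.04893 + 1.11491) = 1.47100.
True dip = arctan(1.47100) = 55.8°, dipping toward SW (azimuth ≈ 224°).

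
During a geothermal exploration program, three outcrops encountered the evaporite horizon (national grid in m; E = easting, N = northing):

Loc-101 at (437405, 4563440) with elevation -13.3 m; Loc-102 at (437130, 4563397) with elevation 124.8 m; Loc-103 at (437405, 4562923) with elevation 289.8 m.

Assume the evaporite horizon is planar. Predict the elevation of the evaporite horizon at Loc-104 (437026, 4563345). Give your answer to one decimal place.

198.0 m

Two edge vectors: Loc-101→Loc-102 = (-275, -43, 138.1), Loc-101→Loc-103 = (0, -517, 303.1).
Normal n = (Loc-101→Loc-102) × (Loc-101→Loc-103) = (58364.4, 83352.5, 142175).
So ∂z/∂E = −n_x/n_z = −0.410510990 and ∂z/∂N = −n_y/n_z = −0.586266925.
Intercept c from Loc-101: -13.3 + 179559.56 + 2675393.93 = 2854940.19.
At (437026, 4563345): z = −179404.0 − 2675338.2 + 2854940.19 = 198.0 m.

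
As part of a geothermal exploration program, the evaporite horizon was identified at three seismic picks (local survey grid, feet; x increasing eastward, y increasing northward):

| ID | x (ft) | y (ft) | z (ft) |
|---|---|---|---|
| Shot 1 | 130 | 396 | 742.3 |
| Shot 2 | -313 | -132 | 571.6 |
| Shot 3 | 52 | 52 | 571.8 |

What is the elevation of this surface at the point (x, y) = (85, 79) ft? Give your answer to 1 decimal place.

Two edge vectors: Shot 1→Shot 2 = (-443, -528, -170.7), Shot 1→Shot 3 = (-78, -344, -170.5).
Normal n = (Shot 1→Shot 2) × (Shot 1→Shot 3) = (31303.2, -62216.9, 111208).
So ∂z/∂x = −n_x/n_z = −0.28148 and ∂z/∂y = −n_y/n_z = 0.55946.
Intercept c from Shot 1: 742.3 + 36.59 − 221.55 = 557.34.
At (85, 79): z = −23.9 + 44.2 + 557.34 = 577.6 ft.

577.6 ft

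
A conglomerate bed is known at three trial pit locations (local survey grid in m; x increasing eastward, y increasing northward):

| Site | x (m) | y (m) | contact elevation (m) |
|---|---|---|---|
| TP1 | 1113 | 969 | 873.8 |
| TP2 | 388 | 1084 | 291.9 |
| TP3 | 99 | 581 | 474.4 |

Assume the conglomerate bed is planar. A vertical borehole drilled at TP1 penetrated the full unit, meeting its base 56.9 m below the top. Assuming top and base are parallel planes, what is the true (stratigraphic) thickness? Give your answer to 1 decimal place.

39.9 m

Let the plane be z = a·x + b·y + c.
TP2−TP1: −725a + 115b = −581.9;  TP3−TP1: −1014a − 388b = −399.4.
Solving gives a = 0.68284, b = −0.75515.
|∇z| = √(a²+b²) = 1.01810, so dip δ = arctan(1.01810) = 45.51°.
True thickness = vertical thickness × cos δ = 56.9 × cos 45.51° = 39.9 m.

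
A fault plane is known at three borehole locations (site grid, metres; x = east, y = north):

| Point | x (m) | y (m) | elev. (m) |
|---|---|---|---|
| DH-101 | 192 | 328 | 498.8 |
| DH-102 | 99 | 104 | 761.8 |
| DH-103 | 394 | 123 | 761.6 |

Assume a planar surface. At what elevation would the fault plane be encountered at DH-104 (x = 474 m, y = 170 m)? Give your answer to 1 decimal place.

Two edge vectors: DH-101→DH-102 = (-93, -224, 263), DH-101→DH-103 = (202, -205, 262.8).
Normal n = (DH-101→DH-102) × (DH-101→DH-103) = (-4952.2, 77566.4, 64313).
So ∂z/∂x = −n_x/n_z = 0.07700 and ∂z/∂y = −n_y/n_z = −1.20608.
Intercept c from DH-101: 498.8 − 14.78 + 395.59 = 879.61.
At (474, 170): z = 36.5 − 205.0 + 879.61 = 711.1 m.

711.1 m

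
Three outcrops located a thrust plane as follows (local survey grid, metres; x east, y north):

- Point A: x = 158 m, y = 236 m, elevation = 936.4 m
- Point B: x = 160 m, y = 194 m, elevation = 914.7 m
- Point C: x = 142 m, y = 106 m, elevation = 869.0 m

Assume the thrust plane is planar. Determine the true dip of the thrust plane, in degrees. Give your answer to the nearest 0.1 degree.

Two edge vectors: Point A→Point B = (2, -42, -21.7), Point A→Point C = (-16, -130, -67.4).
Normal n = (Point A→Point B) × (Point A→Point C) = (9.8, 482, -932).
So ∂z/∂x = −n_x/n_z = 0.01052 and ∂z/∂y = −n_y/n_z = 0.51717.
Gradient magnitude |∇z| = √(a² + b²) = √(0.00011 + 0.26746) = 0.51727.
True dip = arctan(0.51727) = 27.4°, dipping toward S (azimuth ≈ 181°).

27.4°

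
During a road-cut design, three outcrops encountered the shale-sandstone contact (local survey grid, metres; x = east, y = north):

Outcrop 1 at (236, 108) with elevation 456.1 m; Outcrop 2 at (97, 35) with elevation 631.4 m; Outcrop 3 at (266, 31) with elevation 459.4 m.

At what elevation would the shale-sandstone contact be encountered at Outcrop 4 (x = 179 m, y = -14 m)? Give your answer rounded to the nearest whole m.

Two edge vectors: Outcrop 1→Outcrop 2 = (-139, -73, 175.3), Outcrop 1→Outcrop 3 = (30, -77, 3.3).
Normal n = (Outcrop 1→Outcrop 2) × (Outcrop 1→Outcrop 3) = (13257.2, 5717.7, 12893).
So ∂z/∂x = −n_x/n_z = −1.02825 and ∂z/∂y = −n_y/n_z = −0.44347.
Intercept c from Outcrop 1: 456.1 + 242.67 + 47.90 = 746.66.
At (179, -14): z = −184.1 + 6.2 + 746.66 = 568.8 m.

569 m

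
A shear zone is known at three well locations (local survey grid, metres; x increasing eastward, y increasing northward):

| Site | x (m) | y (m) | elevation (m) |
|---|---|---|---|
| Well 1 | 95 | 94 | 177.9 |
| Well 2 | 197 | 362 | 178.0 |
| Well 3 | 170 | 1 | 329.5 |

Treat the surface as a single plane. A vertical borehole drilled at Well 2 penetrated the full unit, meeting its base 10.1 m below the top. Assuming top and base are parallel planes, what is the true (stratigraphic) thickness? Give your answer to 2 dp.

5.68 m

Two edge vectors: Well 1→Well 2 = (102, 268, 0.1), Well 1→Well 3 = (75, -93, 151.6).
Normal n = (Well 1→Well 2) × (Well 1→Well 3) = (40638.1, -15455.7, -29586).
So ∂z/∂x = −n_x/n_z = 1.37356 and ∂z/∂y = −n_y/n_z = −0.52240.
|∇z| = √(a²+b²) = 1.46955, so dip δ = arctan(1.46955) = 55.77°.
True thickness = vertical thickness × cos δ = 10.1 × cos 55.77° = 5.68 m.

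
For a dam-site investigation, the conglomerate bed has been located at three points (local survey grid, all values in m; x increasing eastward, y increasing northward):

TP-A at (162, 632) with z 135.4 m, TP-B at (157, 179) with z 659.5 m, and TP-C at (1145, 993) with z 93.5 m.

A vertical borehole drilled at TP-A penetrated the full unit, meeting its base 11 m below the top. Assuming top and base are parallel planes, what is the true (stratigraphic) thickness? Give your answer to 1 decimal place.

Two edge vectors: TP-A→TP-B = (-5, -453, 524.1), TP-A→TP-C = (983, 361, -41.9).
Normal n = (TP-A→TP-B) × (TP-A→TP-C) = (-170219.4, 514980.8, 443494).
So ∂z/∂x = −n_x/n_z = 0.38381 and ∂z/∂y = −n_y/n_z = −1.16119.
|∇z| = √(a²+b²) = 1.22298, so dip δ = arctan(1.22298) = 50.73°.
True thickness = vertical thickness × cos δ = 11 × cos 50.73° = 7.0 m.

7.0 m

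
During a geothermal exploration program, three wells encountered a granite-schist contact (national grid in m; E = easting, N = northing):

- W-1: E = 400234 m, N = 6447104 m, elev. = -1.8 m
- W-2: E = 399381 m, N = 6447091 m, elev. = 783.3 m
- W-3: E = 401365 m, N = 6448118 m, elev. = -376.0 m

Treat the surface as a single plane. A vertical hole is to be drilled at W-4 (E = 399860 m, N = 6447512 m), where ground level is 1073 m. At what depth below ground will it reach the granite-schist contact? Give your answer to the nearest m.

454 m

Let the plane be z = a·E + b·N + c.
W-2−W-1: −853a − 13b = 785.1;  W-3−W-1: 1131a + 1014b = −374.2.
Solving gives a = −0.93059340, b = 0.66893603.
Then c = -1.8 − a·400234 − b·6447104 = −3940246.83.
At (399860, 6447512): z_contact = −372107.1 + 4312973.1 − 3940246.83 = 619.2 m.
Depth below ground = 1073 − 619.2 = 454 m.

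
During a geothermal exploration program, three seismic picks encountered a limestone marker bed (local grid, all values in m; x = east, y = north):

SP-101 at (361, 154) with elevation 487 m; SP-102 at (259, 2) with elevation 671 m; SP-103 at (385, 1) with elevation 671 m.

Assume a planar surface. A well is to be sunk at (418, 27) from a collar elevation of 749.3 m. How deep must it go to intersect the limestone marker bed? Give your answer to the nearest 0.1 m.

Two edge vectors: SP-101→SP-102 = (-102, -152, 184), SP-101→SP-103 = (24, -153, 184).
Normal n = (SP-101→SP-102) × (SP-101→SP-103) = (184, 23184, 19254).
So ∂z/∂x = −n_x/n_z = −0.00956 and ∂z/∂y = −n_y/n_z = −1.20411.
Intercept c from SP-101: 487 + 3.45 + 185.43 = 675.88.
At (418, 27): z_contact = −3.99 − 32.51 + 675.88 = 639.38 m.
Depth below ground = 749.3 − 639.38 = 109.9 m.

109.9 m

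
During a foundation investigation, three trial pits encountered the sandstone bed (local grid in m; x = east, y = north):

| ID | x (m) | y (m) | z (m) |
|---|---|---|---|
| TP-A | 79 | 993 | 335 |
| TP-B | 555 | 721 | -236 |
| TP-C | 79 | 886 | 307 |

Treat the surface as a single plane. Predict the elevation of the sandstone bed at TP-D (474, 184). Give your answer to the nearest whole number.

-291 m

Two edge vectors: TP-A→TP-B = (476, -272, -571), TP-A→TP-C = (0, -107, -28).
Normal n = (TP-A→TP-B) × (TP-A→TP-C) = (-53481, 13328, -50932).
So ∂z/∂x = −n_x/n_z = −1.05005 and ∂z/∂y = −n_y/n_z = 0.26168.
Intercept c from TP-A: 335 + 82.95 − 259.85 = 158.10.
At (474, 184): z = −497.7 + 48.1 + 158.10 = -291.5 m.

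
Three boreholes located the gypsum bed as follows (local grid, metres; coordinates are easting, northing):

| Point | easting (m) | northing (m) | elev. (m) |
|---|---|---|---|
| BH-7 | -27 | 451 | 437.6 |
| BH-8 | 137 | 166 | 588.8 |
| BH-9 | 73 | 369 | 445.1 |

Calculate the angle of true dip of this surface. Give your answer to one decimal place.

Two edge vectors: BH-7→BH-8 = (164, -285, 151.2), BH-7→BH-9 = (100, -82, 7.5).
Normal n = (BH-7→BH-8) × (BH-7→BH-9) = (10260.9, 13890, 15052).
So ∂z/∂easting = −n_x/n_z = −0.68170 and ∂z/∂northing = −n_y/n_z = −0.92280.
Gradient magnitude |∇z| = √(a² + b²) = √(0.46471 + 0.85156) = 1.14729.
True dip = arctan(1.14729) = 48.9°, dipping toward NE (azimuth ≈ 036°).

48.9°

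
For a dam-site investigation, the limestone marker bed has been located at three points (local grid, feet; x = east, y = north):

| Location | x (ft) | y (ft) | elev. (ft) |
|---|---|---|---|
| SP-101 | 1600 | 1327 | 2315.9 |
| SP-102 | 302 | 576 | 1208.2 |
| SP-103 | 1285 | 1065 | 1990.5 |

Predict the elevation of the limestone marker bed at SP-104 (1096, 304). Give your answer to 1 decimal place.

1366.8 ft

Two edge vectors: SP-101→SP-102 = (-1298, -751, -1107.7), SP-101→SP-103 = (-315, -262, -325.4).
Normal n = (SP-101→SP-102) × (SP-101→SP-103) = (-45842, -73443.7, 103511).
So ∂z/∂x = −n_x/n_z = 0.442871 and ∂z/∂y = −n_y/n_z = 0.709526.
Intercept c from SP-101: 2315.9 − 708.59 − 941.54 = 665.77.
At (1096, 304): z = 485.4 + 215.7 + 665.77 = 1366.8 ft.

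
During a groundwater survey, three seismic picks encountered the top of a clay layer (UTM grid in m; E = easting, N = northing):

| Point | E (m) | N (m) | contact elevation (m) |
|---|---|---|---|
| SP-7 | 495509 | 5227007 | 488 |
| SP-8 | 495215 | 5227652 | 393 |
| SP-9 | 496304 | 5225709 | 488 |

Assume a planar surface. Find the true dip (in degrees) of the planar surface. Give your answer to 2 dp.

Two edge vectors: SP-7→SP-8 = (-294, 645, -95), SP-7→SP-9 = (795, -1298, 0).
Normal n = (SP-7→SP-8) × (SP-7→SP-9) = (-123310, -75525, -131163).
So ∂z/∂E = −n_x/n_z = −0.94013 and ∂z/∂N = −n_y/n_z = −0.57581.
Gradient magnitude |∇z| = √(a² + b²) = √(0.88384 + 0.33156) = 1.10245.
True dip = arctan(1.10245) = 47.79°, dipping toward ENE (azimuth ≈ 059°).

47.79°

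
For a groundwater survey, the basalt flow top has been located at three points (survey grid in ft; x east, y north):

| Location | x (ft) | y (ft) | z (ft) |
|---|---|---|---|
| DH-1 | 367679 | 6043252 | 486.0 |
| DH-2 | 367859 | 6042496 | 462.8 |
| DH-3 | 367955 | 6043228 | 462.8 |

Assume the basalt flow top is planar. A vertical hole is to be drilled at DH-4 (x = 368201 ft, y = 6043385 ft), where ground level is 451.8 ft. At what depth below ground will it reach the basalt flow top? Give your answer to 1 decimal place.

Two edge vectors: DH-1→DH-2 = (180, -756, -23.2), DH-1→DH-3 = (276, -24, -23.2).
Normal n = (DH-1→DH-2) × (DH-1→DH-3) = (16982.4, -2227.2, 204336).
So ∂z/∂x = −n_x/n_z = −0.083110171 and ∂z/∂y = −n_y/n_z = 0.010899695.
Intercept c from DH-1: 486 + 30557.86 − 65869.60 = −34825.74.
At (368201, 6043385): z_contact = −30601.25 + 65871.05 − 34825.74 = 444.07 ft.
Depth below ground = 451.8 − 444.07 = 7.7 ft.

7.7 ft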